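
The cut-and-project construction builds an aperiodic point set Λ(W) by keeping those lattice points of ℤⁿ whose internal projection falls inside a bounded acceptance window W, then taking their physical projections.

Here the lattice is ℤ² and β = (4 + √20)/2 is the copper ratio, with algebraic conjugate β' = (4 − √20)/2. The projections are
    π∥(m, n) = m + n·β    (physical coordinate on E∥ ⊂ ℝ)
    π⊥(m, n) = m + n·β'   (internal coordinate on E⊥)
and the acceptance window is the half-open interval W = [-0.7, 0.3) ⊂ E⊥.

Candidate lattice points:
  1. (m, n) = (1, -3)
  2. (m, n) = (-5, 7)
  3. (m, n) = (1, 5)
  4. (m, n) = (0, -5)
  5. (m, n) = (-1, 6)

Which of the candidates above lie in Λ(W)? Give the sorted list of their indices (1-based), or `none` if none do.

Numerically β ≈ 4.236068 and β' = −1/β ≈ -0.236068.
#1 (1,-3): internal coord 1 + (-3)·β' = +1.708204; +1.708204 ∉ [-0.7, 0.3) → out
#2 (-5,7): internal coord -5 + (7)·β' = -6.652476; -6.652476 ∉ [-0.7, 0.3) → out
#3 (1,5): internal coord 1 + (5)·β' = -0.180340; -0.180340 ∈ [-0.7, 0.3) → IN Λ
#4 (0,-5): internal coord 0 + (-5)·β' = +1.180340; +1.180340 ∉ [-0.7, 0.3) → out
#5 (-1,6): internal coord -1 + (6)·β' = -2.416408; -2.416408 ∉ [-0.7, 0.3) → out

3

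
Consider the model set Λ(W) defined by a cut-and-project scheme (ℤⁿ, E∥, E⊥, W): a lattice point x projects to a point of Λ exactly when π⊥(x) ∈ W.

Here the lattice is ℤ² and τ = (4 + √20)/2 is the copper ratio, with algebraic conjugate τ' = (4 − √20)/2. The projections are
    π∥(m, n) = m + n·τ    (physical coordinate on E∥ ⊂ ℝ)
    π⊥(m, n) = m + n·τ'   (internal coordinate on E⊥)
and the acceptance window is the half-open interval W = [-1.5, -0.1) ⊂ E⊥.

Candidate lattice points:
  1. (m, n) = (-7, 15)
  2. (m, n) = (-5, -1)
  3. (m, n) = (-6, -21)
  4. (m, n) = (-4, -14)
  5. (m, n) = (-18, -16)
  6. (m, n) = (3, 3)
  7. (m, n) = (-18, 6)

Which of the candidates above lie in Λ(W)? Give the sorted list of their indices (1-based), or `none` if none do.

3, 4

Compute τ' = (4−√20)/2 = -0.2361, so π⊥(m,n) = m -0.2361·n.
#1 (-7,15): internal coord -7 + (15)·τ' = -10.5410; -10.5410 ∉ [-1.5, -0.1) → out
#2 (-5,-1): internal coord -5 + (-1)·τ' = -4.7639; -4.7639 ∉ [-1.5, -0.1) → out
#3 (-6,-21): internal coord -6 + (-21)·τ' = -1.0426; -1.0426 ∈ [-1.5, -0.1) → IN Λ
#4 (-4,-14): internal coord -4 + (-14)·τ' = -0.6950; -0.6950 ∈ [-1.5, -0.1) → IN Λ
#5 (-18,-16): internal coord -18 + (-16)·τ' = -14.2229; -14.2229 ∉ [-1.5, -0.1) → out
#6 (3,3): internal coord 3 + (3)·τ' = +2.2918; +2.2918 ∉ [-1.5, -0.1) → out
#7 (-18,6): internal coord -18 + (6)·τ' = -19.4164; -19.4164 ∉ [-1.5, -0.1) → out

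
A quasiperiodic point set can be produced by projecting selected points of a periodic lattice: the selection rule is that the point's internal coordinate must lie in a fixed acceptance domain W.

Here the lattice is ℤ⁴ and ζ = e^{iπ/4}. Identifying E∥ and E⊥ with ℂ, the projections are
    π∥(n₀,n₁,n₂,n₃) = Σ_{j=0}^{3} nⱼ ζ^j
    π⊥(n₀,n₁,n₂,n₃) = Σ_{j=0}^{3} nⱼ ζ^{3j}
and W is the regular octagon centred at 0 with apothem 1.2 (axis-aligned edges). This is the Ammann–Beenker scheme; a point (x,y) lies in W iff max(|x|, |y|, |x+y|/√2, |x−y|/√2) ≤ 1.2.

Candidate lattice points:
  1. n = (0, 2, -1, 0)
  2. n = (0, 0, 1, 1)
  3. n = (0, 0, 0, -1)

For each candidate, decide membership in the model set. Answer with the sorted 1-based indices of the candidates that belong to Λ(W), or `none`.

2, 3

Internal map: ζ^{3j} for j=0..3 gives (1,0), (−√2/2,√2/2), (0,−1), (√2/2,√2/2).
#1 (0, 2, -1, 0): internal (-1.4142, 2.4142); octagon support 2.7071 vs apothem 1.2 → ∉ W
#2 (0, 0, 1, 1): internal (0.7071, -0.2929); octagon support 0.7071 vs apothem 1.2 → ∈ W
#3 (0, 0, 0, -1): internal (-0.7071, -0.7071); octagon support 1.0000 vs apothem 1.2 → ∈ W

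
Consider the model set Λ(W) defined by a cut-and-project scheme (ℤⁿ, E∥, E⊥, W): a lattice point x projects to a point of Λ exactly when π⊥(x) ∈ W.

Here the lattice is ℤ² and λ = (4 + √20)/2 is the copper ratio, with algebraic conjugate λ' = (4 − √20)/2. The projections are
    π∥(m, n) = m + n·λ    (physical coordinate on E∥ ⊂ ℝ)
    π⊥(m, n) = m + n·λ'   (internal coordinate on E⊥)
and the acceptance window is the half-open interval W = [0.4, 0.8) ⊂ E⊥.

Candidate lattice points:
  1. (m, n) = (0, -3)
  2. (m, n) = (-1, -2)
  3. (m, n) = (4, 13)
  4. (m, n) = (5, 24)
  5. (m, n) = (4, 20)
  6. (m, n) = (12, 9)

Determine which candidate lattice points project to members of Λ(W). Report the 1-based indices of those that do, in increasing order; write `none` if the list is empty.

λ' = (4−√20)/2 ≈ -0.23607.
#1 (0,-3): internal coord 0 + (-3)·λ' = +0.70820; +0.70820 ∈ [0.4, 0.8) → IN Λ
#2 (-1,-2): internal coord -1 + (-2)·λ' = -0.52786; -0.52786 ∉ [0.4, 0.8) → out
#3 (4,13): internal coord 4 + (13)·λ' = +0.93112; +0.93112 ∉ [0.4, 0.8) → out
#4 (5,24): internal coord 5 + (24)·λ' = -0.66563; -0.66563 ∉ [0.4, 0.8) → out
#5 (4,20): internal coord 4 + (20)·λ' = -0.72136; -0.72136 ∉ [0.4, 0.8) → out
#6 (12,9): internal coord 12 + (9)·λ' = +9.87539; +9.87539 ∉ [0.4, 0.8) → out

1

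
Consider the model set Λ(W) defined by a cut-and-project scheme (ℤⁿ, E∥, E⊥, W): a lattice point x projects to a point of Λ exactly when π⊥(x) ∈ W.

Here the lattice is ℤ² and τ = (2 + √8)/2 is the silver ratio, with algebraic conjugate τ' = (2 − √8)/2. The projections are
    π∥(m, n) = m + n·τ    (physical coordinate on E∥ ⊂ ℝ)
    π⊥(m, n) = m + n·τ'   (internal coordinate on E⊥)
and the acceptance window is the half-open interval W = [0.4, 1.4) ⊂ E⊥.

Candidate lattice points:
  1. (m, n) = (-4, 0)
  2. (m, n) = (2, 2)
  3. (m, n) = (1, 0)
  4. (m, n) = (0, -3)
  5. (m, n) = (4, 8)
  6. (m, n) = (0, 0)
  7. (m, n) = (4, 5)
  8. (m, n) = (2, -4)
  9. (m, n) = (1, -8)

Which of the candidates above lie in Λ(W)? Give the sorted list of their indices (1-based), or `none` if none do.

Numerically τ ≈ 2.41421 and τ' = −1/τ ≈ -0.41421.
#1 (-4,0): internal coord -4 + (0)·τ' = -4.00000; -4.00000 ∉ [0.4, 1.4) → out
#2 (2,2): internal coord 2 + (2)·τ' = +1.17157; +1.17157 ∈ [0.4, 1.4) → IN Λ
#3 (1,0): internal coord 1 + (0)·τ' = +1.00000; +1.00000 ∈ [0.4, 1.4) → IN Λ
#4 (0,-3): internal coord 0 + (-3)·τ' = +1.24264; +1.24264 ∈ [0.4, 1.4) → IN Λ
#5 (4,8): internal coord 4 + (8)·τ' = +0.68629; +0.68629 ∈ [0.4, 1.4) → IN Λ
#6 (0,0): internal coord 0 + (0)·τ' = +0.00000; +0.00000 ∉ [0.4, 1.4) → out
#7 (4,5): internal coord 4 + (5)·τ' = +1.92893; +1.92893 ∉ [0.4, 1.4) → out
#8 (2,-4): internal coord 2 + (-4)·τ' = +3.65685; +3.65685 ∉ [0.4, 1.4) → out
#9 (1,-8): internal coord 1 + (-8)·τ' = +4.31371; +4.31371 ∉ [0.4, 1.4) → out

2, 3, 4, 5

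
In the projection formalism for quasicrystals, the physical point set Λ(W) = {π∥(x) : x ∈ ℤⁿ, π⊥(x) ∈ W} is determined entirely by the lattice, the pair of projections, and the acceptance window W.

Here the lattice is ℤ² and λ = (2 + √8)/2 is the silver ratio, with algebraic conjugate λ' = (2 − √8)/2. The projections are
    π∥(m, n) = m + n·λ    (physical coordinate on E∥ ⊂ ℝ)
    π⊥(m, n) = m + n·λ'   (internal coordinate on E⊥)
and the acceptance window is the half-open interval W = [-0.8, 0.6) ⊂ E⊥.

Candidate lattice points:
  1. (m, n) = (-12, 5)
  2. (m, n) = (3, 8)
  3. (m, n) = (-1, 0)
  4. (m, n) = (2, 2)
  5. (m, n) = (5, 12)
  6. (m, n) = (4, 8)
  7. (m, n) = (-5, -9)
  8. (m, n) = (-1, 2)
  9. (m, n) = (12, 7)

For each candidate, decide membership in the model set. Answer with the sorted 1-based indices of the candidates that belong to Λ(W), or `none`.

2, 5

Numerically λ ≈ 2.41421 and λ' = −1/λ ≈ -0.41421.
#1 (-12,5): internal coord -12 + (5)·λ' = -14.07107; -14.07107 ∉ [-0.8, 0.6) → out
#2 (3,8): internal coord 3 + (8)·λ' = -0.31371; -0.31371 ∈ [-0.8, 0.6) → IN Λ
#3 (-1,0): internal coord -1 + (0)·λ' = -1.00000; -1.00000 ∉ [-0.8, 0.6) → out
#4 (2,2): internal coord 2 + (2)·λ' = +1.17157; +1.17157 ∉ [-0.8, 0.6) → out
#5 (5,12): internal coord 5 + (12)·λ' = +0.02944; +0.02944 ∈ [-0.8, 0.6) → IN Λ
#6 (4,8): internal coord 4 + (8)·λ' = +0.68629; +0.68629 ∉ [-0.8, 0.6) → out
#7 (-5,-9): internal coord -5 + (-9)·λ' = -1.27208; -1.27208 ∉ [-0.8, 0.6) → out
#8 (-1,2): internal coord -1 + (2)·λ' = -1.82843; -1.82843 ∉ [-0.8, 0.6) → out
#9 (12,7): internal coord 12 + (7)·λ' = +9.10051; +9.10051 ∉ [-0.8, 0.6) → out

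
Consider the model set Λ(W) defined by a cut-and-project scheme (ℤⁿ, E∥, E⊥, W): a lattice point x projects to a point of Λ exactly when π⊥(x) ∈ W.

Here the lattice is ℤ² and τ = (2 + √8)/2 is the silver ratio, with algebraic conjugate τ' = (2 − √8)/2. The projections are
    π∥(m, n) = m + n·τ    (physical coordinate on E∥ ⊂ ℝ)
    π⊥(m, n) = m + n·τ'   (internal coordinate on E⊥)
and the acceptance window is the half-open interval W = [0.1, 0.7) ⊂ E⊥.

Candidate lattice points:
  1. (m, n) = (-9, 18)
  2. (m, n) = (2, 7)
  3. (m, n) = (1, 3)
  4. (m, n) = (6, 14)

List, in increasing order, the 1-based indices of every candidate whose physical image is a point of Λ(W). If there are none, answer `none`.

τ' = (2−√8)/2 ≈ -0.41421.
candidate 1: (m,n)=(-9,18) → π∥ = -9+18·τ ≈ 34.45584, π⊥ = -9+18·τ' ≈ -16.45584 ∉ [0.1, 0.7) ⇒ out
candidate 2: (m,n)=(2,7) → π∥ = 2+7·τ ≈ 18.89949, π⊥ = 2+7·τ' ≈ -0.89949 ∉ [0.1, 0.7) ⇒ out
candidate 3: (m,n)=(1,3) → π∥ = 1+3·τ ≈ 8.24264, π⊥ = 1+3·τ' ≈ -0.24264 ∉ [0.1, 0.7) ⇒ out
candidate 4: (m,n)=(6,14) → π∥ = 6+14·τ ≈ 39.79899, π⊥ = 6+14·τ' ≈ 0.20101 ∈ [0.1, 0.7) ⇒ IN Λ

4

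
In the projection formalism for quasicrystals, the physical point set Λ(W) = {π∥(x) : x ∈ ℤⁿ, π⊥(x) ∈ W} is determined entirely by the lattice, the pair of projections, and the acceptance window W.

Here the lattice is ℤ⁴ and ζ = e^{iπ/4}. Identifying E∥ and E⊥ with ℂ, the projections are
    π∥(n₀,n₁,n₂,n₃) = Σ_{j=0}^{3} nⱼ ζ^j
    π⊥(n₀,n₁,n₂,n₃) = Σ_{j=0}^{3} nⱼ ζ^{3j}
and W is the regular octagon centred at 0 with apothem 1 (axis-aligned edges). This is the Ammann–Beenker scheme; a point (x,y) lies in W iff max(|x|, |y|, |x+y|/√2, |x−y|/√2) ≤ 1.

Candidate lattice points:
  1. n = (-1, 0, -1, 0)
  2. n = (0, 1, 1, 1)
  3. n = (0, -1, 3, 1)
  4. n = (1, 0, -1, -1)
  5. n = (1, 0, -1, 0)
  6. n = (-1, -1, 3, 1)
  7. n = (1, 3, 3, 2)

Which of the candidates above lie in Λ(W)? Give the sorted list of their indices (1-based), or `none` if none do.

2, 4, 7

Internal map: ζ^{3j} for j=0..3 gives (1,0), (−√2/2,√2/2), (0,−1), (√2/2,√2/2).
candidate 1: n = (-1, 0, -1, 0) → π⊥ ≈ (-1.000000, +1.000000); max(|x|,|y|,|x±y|/√2) = 1.414214 > 1 ⇒ ∉ W
candidate 2: n = (0, 1, 1, 1) → π⊥ ≈ (+0.000000, +0.414214); max(|x|,|y|,|x±y|/√2) = 0.414214 ≤ 1 ⇒ ∈ W
candidate 3: n = (0, -1, 3, 1) → π⊥ ≈ (+1.414214, -3.000000); max(|x|,|y|,|x±y|/√2) = 3.121320 > 1 ⇒ ∉ W
candidate 4: n = (1, 0, -1, -1) → π⊥ ≈ (+0.292893, +0.292893); max(|x|,|y|,|x±y|/√2) = 0.414214 ≤ 1 ⇒ ∈ W
candidate 5: n = (1, 0, -1, 0) → π⊥ ≈ (+1.000000, +1.000000); max(|x|,|y|,|x±y|/√2) = 1.414214 > 1 ⇒ ∉ W
candidate 6: n = (-1, -1, 3, 1) → π⊥ ≈ (+0.414214, -3.000000); max(|x|,|y|,|x±y|/√2) = 3.000000 > 1 ⇒ ∉ W
candidate 7: n = (1, 3, 3, 2) → π⊥ ≈ (+0.292893, +0.535534); max(|x|,|y|,|x±y|/√2) = 0.585786 ≤ 1 ⇒ ∈ W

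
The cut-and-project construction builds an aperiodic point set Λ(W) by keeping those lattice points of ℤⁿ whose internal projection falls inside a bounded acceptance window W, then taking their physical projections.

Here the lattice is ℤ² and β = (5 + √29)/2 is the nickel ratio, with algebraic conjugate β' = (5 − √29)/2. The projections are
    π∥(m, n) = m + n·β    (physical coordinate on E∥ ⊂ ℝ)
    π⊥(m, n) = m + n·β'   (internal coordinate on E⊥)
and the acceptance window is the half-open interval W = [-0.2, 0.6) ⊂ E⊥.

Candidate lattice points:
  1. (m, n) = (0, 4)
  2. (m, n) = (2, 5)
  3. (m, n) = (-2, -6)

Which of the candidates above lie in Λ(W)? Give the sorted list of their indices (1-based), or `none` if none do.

none

β' = (5−√29)/2 ≈ -0.19258.
[1] lift (0,4): star map gives -0.77033; window check -0.2 ≤ -0.77033 < 0.6 is false → out
[2] lift (2,5): star map gives 1.03709; window check -0.2 ≤ 1.03709 < 0.6 is false → out
[3] lift (-2,-6): star map gives -0.84451; window check -0.2 ≤ -0.84451 < 0.6 is false → out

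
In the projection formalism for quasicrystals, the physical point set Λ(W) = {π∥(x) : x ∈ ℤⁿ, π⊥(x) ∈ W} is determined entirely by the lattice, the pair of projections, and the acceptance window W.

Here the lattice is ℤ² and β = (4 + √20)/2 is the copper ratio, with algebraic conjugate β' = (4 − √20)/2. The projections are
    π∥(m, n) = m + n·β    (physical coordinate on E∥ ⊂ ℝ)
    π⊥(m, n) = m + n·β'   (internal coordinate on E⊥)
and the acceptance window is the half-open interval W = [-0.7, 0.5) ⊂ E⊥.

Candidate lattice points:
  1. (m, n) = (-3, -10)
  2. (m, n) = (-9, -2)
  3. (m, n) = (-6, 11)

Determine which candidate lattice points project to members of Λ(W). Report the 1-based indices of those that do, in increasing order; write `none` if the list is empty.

β' = (4−√20)/2 ≈ -0.2361.
[1] lift (-3,-10): star map gives -0.6393; window check -0.7 ≤ -0.6393 < 0.5 is true → IN Λ
[2] lift (-9,-2): star map gives -8.5279; window check -0.7 ≤ -8.5279 < 0.5 is false → out
[3] lift (-6,11): star map gives -8.5967; window check -0.7 ≤ -8.5967 < 0.5 is false → out

1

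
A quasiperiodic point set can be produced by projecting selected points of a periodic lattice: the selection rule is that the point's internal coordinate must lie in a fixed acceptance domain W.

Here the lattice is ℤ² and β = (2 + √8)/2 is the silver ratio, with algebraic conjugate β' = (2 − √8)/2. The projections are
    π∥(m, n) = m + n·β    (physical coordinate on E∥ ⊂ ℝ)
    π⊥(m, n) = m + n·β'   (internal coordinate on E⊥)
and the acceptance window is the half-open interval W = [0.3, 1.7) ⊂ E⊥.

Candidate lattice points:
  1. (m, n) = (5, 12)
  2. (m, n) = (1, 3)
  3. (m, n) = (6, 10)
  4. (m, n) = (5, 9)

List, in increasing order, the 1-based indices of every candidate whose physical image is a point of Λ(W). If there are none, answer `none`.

Numerically β ≈ 2.41421 and β' = −1/β ≈ -0.41421.
candidate 1: (m,n)=(5,12) → π∥ = 5+12·β ≈ 33.97056, π⊥ = 5+12·β' ≈ 0.02944 ∉ [0.3, 1.7) ⇒ out
candidate 2: (m,n)=(1,3) → π∥ = 1+3·β ≈ 8.24264, π⊥ = 1+3·β' ≈ -0.24264 ∉ [0.3, 1.7) ⇒ out
candidate 3: (m,n)=(6,10) → π∥ = 6+10·β ≈ 30.14214, π⊥ = 6+10·β' ≈ 1.85786 ∉ [0.3, 1.7) ⇒ out
candidate 4: (m,n)=(5,9) → π∥ = 5+9·β ≈ 26.72792, π⊥ = 5+9·β' ≈ 1.27208 ∈ [0.3, 1.7) ⇒ IN Λ

4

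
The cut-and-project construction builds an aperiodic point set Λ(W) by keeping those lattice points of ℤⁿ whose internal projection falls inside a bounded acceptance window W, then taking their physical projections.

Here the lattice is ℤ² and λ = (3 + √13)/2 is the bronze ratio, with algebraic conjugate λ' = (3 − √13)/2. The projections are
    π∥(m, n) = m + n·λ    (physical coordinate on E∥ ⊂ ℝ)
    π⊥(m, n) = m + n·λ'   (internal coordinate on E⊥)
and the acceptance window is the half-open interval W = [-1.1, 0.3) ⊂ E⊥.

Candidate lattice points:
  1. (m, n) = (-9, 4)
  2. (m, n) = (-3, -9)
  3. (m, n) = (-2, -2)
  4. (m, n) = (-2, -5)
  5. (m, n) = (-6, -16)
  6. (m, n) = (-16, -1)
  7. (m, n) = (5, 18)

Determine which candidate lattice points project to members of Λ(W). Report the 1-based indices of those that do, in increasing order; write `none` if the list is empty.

Compute λ' = (3−√13)/2 = -0.30278, so π⊥(m,n) = m -0.30278·n.
[1] lift (-9,4): star map gives -10.21110; window check -1.1 ≤ -10.21110 < 0.3 is false → out
[2] lift (-3,-9): star map gives -0.27502; window check -1.1 ≤ -0.27502 < 0.3 is true → IN Λ
[3] lift (-2,-2): star map gives -1.39445; window check -1.1 ≤ -1.39445 < 0.3 is false → out
[4] lift (-2,-5): star map gives -0.48612; window check -1.1 ≤ -0.48612 < 0.3 is true → IN Λ
[5] lift (-6,-16): star map gives -1.15559; window check -1.1 ≤ -1.15559 < 0.3 is false → out
[6] lift (-16,-1): star map gives -15.69722; window check -1.1 ≤ -15.69722 < 0.3 is false → out
[7] lift (5,18): star map gives -0.44996; window check -1.1 ≤ -0.44996 < 0.3 is true → IN Λ

2, 4, 7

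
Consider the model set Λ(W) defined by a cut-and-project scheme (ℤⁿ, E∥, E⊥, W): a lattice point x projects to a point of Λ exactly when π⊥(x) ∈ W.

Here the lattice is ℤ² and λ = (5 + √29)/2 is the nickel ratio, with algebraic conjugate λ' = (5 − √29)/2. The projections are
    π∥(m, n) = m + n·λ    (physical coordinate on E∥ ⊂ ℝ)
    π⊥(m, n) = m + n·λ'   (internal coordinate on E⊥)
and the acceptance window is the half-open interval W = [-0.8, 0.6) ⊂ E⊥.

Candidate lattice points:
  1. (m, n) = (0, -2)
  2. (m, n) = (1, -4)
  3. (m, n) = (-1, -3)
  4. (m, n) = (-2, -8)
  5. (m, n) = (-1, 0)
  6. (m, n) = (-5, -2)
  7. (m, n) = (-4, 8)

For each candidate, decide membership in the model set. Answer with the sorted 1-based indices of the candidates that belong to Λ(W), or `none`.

Numerically λ ≈ 5.19258 and λ' = −1/λ ≈ -0.19258.
candidate 1: (m,n)=(0,-2) → π∥ = 0-2·λ ≈ -10.38516, π⊥ = 0-2·λ' ≈ 0.38516 ∈ [-0.8, 0.6) ⇒ IN Λ
candidate 2: (m,n)=(1,-4) → π∥ = 1-4·λ ≈ -19.77033, π⊥ = 1-4·λ' ≈ 1.77033 ∉ [-0.8, 0.6) ⇒ out
candidate 3: (m,n)=(-1,-3) → π∥ = -1-3·λ ≈ -16.57775, π⊥ = -1-3·λ' ≈ -0.42225 ∈ [-0.8, 0.6) ⇒ IN Λ
candidate 4: (m,n)=(-2,-8) → π∥ = -2-8·λ ≈ -43.54066, π⊥ = -2-8·λ' ≈ -0.45934 ∈ [-0.8, 0.6) ⇒ IN Λ
candidate 5: (m,n)=(-1,0) → π∥ = -1+0·λ ≈ -1.00000, π⊥ = -1+0·λ' ≈ -1.00000 ∉ [-0.8, 0.6) ⇒ out
candidate 6: (m,n)=(-5,-2) → π∥ = -5-2·λ ≈ -15.38516, π⊥ = -5-2·λ' ≈ -4.61484 ∉ [-0.8, 0.6) ⇒ out
candidate 7: (m,n)=(-4,8) → π∥ = -4+8·λ ≈ 37.54066, π⊥ = -4+8·λ' ≈ -5.54066 ∉ [-0.8, 0.6) ⇒ out

1, 3, 4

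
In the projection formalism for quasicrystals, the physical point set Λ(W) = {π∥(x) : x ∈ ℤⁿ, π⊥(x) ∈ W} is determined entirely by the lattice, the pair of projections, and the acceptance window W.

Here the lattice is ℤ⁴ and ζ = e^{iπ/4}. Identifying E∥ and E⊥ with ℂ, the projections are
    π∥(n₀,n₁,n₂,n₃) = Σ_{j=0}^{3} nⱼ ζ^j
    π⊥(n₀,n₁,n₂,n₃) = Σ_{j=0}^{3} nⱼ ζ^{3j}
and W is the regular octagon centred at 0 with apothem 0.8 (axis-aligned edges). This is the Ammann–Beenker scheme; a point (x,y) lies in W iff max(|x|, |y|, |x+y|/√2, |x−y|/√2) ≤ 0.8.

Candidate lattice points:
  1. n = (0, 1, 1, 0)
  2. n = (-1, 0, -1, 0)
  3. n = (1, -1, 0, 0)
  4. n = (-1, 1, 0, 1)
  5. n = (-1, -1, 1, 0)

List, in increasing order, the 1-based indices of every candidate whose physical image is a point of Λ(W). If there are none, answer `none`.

π⊥(n) = n₀ + n₁ζ³ + n₂ζ⁶ + n₃ζ⁹ where ζ = e^{iπ/4}.
#1 (0, 1, 1, 0): internal (-0.707107, -0.292893); octagon support 0.707107 vs apothem 0.8 → ∈ W
#2 (-1, 0, -1, 0): internal (-1.000000, 1.000000); octagon support 1.414214 vs apothem 0.8 → ∉ W
#3 (1, -1, 0, 0): internal (1.707107, -0.707107); octagon support 1.707107 vs apothem 0.8 → ∉ W
#4 (-1, 1, 0, 1): internal (-1.000000, 1.414214); octagon support 1.707107 vs apothem 0.8 → ∉ W
#5 (-1, -1, 1, 0): internal (-0.292893, -1.707107); octagon support 1.707107 vs apothem 0.8 → ∉ W

1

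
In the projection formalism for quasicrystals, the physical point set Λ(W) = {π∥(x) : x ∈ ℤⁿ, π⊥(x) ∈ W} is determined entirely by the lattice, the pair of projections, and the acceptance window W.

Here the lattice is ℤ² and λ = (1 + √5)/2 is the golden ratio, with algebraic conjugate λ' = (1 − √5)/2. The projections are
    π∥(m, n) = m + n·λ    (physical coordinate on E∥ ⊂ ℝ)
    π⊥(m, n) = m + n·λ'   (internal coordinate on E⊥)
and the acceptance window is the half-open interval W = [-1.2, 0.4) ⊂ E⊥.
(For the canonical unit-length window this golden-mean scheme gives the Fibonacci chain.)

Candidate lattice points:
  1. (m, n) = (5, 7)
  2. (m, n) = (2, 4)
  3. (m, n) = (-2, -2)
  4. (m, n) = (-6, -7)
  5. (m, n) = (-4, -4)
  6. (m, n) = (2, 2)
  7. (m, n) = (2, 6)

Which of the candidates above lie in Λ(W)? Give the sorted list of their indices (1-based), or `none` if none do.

Numerically λ ≈ 1.618034 and λ' = −1/λ ≈ -0.618034.
candidate 1: (m,n)=(5,7) → π∥ = 5+7·λ ≈ 16.326238, π⊥ = 5+7·λ' ≈ 0.673762 ∉ [-1.2, 0.4) ⇒ out
candidate 2: (m,n)=(2,4) → π∥ = 2+4·λ ≈ 8.472136, π⊥ = 2+4·λ' ≈ -0.472136 ∈ [-1.2, 0.4) ⇒ IN Λ
candidate 3: (m,n)=(-2,-2) → π∥ = -2-2·λ ≈ -5.236068, π⊥ = -2-2·λ' ≈ -0.763932 ∈ [-1.2, 0.4) ⇒ IN Λ
candidate 4: (m,n)=(-6,-7) → π∥ = -6-7·λ ≈ -17.326238, π⊥ = -6-7·λ' ≈ -1.673762 ∉ [-1.2, 0.4) ⇒ out
candidate 5: (m,n)=(-4,-4) → π∥ = -4-4·λ ≈ -10.472136, π⊥ = -4-4·λ' ≈ -1.527864 ∉ [-1.2, 0.4) ⇒ out
candidate 6: (m,n)=(2,2) → π∥ = 2+2·λ ≈ 5.236068, π⊥ = 2+2·λ' ≈ 0.763932 ∉ [-1.2, 0.4) ⇒ out
candidate 7: (m,n)=(2,6) → π∥ = 2+6·λ ≈ 11.708204, π⊥ = 2+6·λ' ≈ -1.708204 ∉ [-1.2, 0.4) ⇒ out

2, 3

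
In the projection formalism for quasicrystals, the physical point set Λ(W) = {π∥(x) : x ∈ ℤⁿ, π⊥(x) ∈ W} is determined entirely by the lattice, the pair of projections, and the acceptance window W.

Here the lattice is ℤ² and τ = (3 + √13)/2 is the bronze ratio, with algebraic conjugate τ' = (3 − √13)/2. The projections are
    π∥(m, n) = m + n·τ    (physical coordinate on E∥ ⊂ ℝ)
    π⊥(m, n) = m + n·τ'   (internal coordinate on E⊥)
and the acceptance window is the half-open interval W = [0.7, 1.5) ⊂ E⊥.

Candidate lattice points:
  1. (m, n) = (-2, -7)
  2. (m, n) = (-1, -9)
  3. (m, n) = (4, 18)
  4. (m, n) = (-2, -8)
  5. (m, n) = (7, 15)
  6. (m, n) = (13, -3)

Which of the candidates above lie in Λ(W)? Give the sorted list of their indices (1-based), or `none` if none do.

Numerically τ ≈ 3.30278 and τ' = −1/τ ≈ -0.30278.
candidate 1: (m,n)=(-2,-7) → π∥ = -2-7·τ ≈ -25.11943, π⊥ = -2-7·τ' ≈ 0.11943 ∉ [0.7, 1.5) ⇒ out
candidate 2: (m,n)=(-1,-9) → π∥ = -1-9·τ ≈ -30.72498, π⊥ = -1-9·τ' ≈ 1.72498 ∉ [0.7, 1.5) ⇒ out
candidate 3: (m,n)=(4,18) → π∥ = 4+18·τ ≈ 63.44996, π⊥ = 4+18·τ' ≈ -1.44996 ∉ [0.7, 1.5) ⇒ out
candidate 4: (m,n)=(-2,-8) → π∥ = -2-8·τ ≈ -28.42221, π⊥ = -2-8·τ' ≈ 0.42221 ∉ [0.7, 1.5) ⇒ out
candidate 5: (m,n)=(7,15) → π∥ = 7+15·τ ≈ 56.54163, π⊥ = 7+15·τ' ≈ 2.45837 ∉ [0.7, 1.5) ⇒ out
candidate 6: (m,n)=(13,-3) → π∥ = 13-3·τ ≈ 3.09167, π⊥ = 13-3·τ' ≈ 13.90833 ∉ [0.7, 1.5) ⇒ out

none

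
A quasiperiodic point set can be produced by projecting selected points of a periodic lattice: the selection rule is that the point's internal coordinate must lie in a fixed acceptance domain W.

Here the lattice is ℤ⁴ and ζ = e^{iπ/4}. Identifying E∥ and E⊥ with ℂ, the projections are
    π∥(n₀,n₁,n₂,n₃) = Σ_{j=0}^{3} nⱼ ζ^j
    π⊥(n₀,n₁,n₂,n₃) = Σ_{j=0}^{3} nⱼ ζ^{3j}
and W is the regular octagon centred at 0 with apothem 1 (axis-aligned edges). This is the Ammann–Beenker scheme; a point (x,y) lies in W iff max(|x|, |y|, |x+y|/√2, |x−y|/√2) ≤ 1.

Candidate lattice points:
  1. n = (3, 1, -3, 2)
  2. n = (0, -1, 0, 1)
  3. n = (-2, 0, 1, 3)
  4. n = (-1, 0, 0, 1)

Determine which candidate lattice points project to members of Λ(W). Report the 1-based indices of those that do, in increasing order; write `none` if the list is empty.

4

π⊥(n) = n₀ + n₁ζ³ + n₂ζ⁶ + n₃ζ⁹ where ζ = e^{iπ/4}.
candidate 1: n = (3, 1, -3, 2) → π⊥ ≈ (+3.70711, +5.12132); max(|x|,|y|,|x±y|/√2) = 6.24264 > 1 ⇒ ∉ W
candidate 2: n = (0, -1, 0, 1) → π⊥ ≈ (+1.41421, +0.00000); max(|x|,|y|,|x±y|/√2) = 1.41421 > 1 ⇒ ∉ W
candidate 3: n = (-2, 0, 1, 3) → π⊥ ≈ (+0.12132, +1.12132); max(|x|,|y|,|x±y|/√2) = 1.12132 > 1 ⇒ ∉ W
candidate 4: n = (-1, 0, 0, 1) → π⊥ ≈ (-0.29289, +0.70711); max(|x|,|y|,|x±y|/√2) = 0.70711 ≤ 1 ⇒ ∈ W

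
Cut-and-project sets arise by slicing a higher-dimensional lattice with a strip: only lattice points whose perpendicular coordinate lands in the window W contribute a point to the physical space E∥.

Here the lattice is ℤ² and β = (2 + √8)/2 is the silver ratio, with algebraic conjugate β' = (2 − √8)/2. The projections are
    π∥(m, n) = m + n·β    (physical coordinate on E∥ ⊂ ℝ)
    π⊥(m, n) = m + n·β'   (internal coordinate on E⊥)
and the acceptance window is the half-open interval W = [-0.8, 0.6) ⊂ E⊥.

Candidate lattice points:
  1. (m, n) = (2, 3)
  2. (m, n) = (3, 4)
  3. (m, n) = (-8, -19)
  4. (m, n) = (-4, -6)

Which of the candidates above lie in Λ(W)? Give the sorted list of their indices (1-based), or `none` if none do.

Numerically β ≈ 2.414214 and β' = −1/β ≈ -0.414214.
[1] lift (2,3): star map gives 0.757359; window check -0.8 ≤ 0.757359 < 0.6 is false → out
[2] lift (3,4): star map gives 1.343146; window check -0.8 ≤ 1.343146 < 0.6 is false → out
[3] lift (-8,-19): star map gives -0.129942; window check -0.8 ≤ -0.129942 < 0.6 is true → IN Λ
[4] lift (-4,-6): star map gives -1.514719; window check -0.8 ≤ -1.514719 < 0.6 is false → out

3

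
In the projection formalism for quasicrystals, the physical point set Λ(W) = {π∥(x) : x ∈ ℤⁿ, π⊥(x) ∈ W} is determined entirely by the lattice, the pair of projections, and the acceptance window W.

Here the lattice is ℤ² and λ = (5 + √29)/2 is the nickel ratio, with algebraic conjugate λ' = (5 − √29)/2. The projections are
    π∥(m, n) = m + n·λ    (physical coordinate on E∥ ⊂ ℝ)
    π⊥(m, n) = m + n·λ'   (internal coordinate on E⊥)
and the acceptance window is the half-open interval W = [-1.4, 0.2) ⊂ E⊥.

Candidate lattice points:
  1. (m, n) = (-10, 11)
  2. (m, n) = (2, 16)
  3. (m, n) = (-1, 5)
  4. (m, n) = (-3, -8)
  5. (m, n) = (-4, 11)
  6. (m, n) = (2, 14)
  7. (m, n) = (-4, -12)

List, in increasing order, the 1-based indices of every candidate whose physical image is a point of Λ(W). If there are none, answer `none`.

2, 6

λ' = (5−√29)/2 ≈ -0.1926.
[1] lift (-10,11): star map gives -12.1184; window check -1.4 ≤ -12.1184 < 0.2 is false → out
[2] lift (2,16): star map gives -1.0813; window check -1.4 ≤ -1.0813 < 0.2 is true → IN Λ
[3] lift (-1,5): star map gives -1.9629; window check -1.4 ≤ -1.9629 < 0.2 is false → out
[4] lift (-3,-8): star map gives -1.4593; window check -1.4 ≤ -1.4593 < 0.2 is false → out
[5] lift (-4,11): star map gives -6.1184; window check -1.4 ≤ -6.1184 < 0.2 is false → out
[6] lift (2,14): star map gives -0.6962; window check -1.4 ≤ -0.6962 < 0.2 is true → IN Λ
[7] lift (-4,-12): star map gives -1.6890; window check -1.4 ≤ -1.6890 < 0.2 is false → out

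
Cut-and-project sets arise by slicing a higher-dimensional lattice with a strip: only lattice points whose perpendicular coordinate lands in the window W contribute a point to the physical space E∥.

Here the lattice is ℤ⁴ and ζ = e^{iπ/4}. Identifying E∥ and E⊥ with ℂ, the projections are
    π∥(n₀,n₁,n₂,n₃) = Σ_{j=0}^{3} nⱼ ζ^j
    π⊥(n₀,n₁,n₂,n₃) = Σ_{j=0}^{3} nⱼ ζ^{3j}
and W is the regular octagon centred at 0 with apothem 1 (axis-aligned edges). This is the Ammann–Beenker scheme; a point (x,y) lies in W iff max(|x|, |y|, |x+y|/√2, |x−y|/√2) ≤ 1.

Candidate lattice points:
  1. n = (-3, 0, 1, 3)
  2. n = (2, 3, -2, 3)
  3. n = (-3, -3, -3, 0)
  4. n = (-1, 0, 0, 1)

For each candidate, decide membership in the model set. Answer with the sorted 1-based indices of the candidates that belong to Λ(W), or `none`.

π⊥(n) = n₀ + n₁ζ³ + n₂ζ⁶ + n₃ζ⁹ where ζ = e^{iπ/4}.
candidate 1: n = (-3, 0, 1, 3) → π⊥ ≈ (-0.87868, +1.12132); max(|x|,|y|,|x±y|/√2) = 1.41421 > 1 ⇒ ∉ W
candidate 2: n = (2, 3, -2, 3) → π⊥ ≈ (+2.00000, +6.24264); max(|x|,|y|,|x±y|/√2) = 6.24264 > 1 ⇒ ∉ W
candidate 3: n = (-3, -3, -3, 0) → π⊥ ≈ (-0.87868, +0.87868); max(|x|,|y|,|x±y|/√2) = 1.24264 > 1 ⇒ ∉ W
candidate 4: n = (-1, 0, 0, 1) → π⊥ ≈ (-0.29289, +0.70711); max(|x|,|y|,|x±y|/√2) = 0.70711 ≤ 1 ⇒ ∈ W

4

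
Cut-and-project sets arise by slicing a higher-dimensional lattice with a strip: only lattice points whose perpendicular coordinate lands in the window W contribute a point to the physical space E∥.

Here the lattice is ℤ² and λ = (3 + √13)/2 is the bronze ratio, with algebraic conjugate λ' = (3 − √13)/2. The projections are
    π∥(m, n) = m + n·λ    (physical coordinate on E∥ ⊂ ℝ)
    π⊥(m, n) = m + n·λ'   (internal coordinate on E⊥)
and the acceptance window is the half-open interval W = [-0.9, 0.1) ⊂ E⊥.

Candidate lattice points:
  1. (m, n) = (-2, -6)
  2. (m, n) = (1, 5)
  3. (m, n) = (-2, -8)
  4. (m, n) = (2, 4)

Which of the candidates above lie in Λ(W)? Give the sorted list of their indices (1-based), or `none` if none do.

1, 2

Numerically λ ≈ 3.302776 and λ' = −1/λ ≈ -0.302776.
candidate 1: (m,n)=(-2,-6) → π∥ = -2-6·λ ≈ -21.816654, π⊥ = -2-6·λ' ≈ -0.183346 ∈ [-0.9, 0.1) ⇒ IN Λ
candidate 2: (m,n)=(1,5) → π∥ = 1+5·λ ≈ 17.513878, π⊥ = 1+5·λ' ≈ -0.513878 ∈ [-0.9, 0.1) ⇒ IN Λ
candidate 3: (m,n)=(-2,-8) → π∥ = -2-8·λ ≈ -28.422205, π⊥ = -2-8·λ' ≈ 0.422205 ∉ [-0.9, 0.1) ⇒ out
candidate 4: (m,n)=(2,4) → π∥ = 2+4·λ ≈ 15.211103, π⊥ = 2+4·λ' ≈ 0.788897 ∉ [-0.9, 0.1) ⇒ out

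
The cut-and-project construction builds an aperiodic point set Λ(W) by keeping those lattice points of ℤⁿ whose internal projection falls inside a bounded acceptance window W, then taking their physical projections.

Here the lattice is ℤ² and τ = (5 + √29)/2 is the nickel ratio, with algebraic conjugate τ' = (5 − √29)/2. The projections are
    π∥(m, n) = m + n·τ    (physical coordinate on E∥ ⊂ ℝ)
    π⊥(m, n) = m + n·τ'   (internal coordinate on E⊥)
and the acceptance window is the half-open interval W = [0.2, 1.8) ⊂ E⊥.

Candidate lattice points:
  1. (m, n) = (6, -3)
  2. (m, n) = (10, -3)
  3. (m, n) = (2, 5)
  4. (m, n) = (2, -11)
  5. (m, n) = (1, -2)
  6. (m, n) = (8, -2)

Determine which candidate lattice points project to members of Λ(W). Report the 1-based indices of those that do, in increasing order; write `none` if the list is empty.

3, 5

Compute τ' = (5−√29)/2 = -0.1926, so π⊥(m,n) = m -0.1926·n.
#1 (6,-3): internal coord 6 + (-3)·τ' = +6.5777; +6.5777 ∉ [0.2, 1.8) → out
#2 (10,-3): internal coord 10 + (-3)·τ' = +10.5777; +10.5777 ∉ [0.2, 1.8) → out
#3 (2,5): internal coord 2 + (5)·τ' = +1.0371; +1.0371 ∈ [0.2, 1.8) → IN Λ
#4 (2,-11): internal coord 2 + (-11)·τ' = +4.1184; +4.1184 ∉ [0.2, 1.8) → out
#5 (1,-2): internal coord 1 + (-2)·τ' = +1.3852; +1.3852 ∈ [0.2, 1.8) → IN Λ
#6 (8,-2): internal coord 8 + (-2)·τ' = +8.3852; +8.3852 ∉ [0.2, 1.8) → out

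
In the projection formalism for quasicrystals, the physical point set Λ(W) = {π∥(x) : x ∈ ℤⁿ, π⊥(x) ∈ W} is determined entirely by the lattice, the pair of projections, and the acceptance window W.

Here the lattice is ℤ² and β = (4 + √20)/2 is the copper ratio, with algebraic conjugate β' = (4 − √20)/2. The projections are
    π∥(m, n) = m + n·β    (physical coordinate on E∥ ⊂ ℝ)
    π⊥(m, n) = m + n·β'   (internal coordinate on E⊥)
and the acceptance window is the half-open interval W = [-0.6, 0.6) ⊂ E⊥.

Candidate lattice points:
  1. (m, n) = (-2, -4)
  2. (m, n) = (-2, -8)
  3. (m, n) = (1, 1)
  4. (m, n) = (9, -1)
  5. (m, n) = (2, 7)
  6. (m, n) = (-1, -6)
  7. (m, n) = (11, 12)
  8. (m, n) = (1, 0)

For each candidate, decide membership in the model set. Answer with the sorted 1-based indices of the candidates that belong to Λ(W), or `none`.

2, 5, 6

Numerically β ≈ 4.236068 and β' = −1/β ≈ -0.236068.
candidate 1: (m,n)=(-2,-4) → π∥ = -2-4·β ≈ -18.944272, π⊥ = -2-4·β' ≈ -1.055728 ∉ [-0.6, 0.6) ⇒ out
candidate 2: (m,n)=(-2,-8) → π∥ = -2-8·β ≈ -35.888544, π⊥ = -2-8·β' ≈ -0.111456 ∈ [-0.6, 0.6) ⇒ IN Λ
candidate 3: (m,n)=(1,1) → π∥ = 1+1·β ≈ 5.236068, π⊥ = 1+1·β' ≈ 0.763932 ∉ [-0.6, 0.6) ⇒ out
candidate 4: (m,n)=(9,-1) → π∥ = 9-1·β ≈ 4.763932, π⊥ = 9-1·β' ≈ 9.236068 ∉ [-0.6, 0.6) ⇒ out
candidate 5: (m,n)=(2,7) → π∥ = 2+7·β ≈ 31.652476, π⊥ = 2+7·β' ≈ 0.347524 ∈ [-0.6, 0.6) ⇒ IN Λ
candidate 6: (m,n)=(-1,-6) → π∥ = -1-6·β ≈ -26.416408, π⊥ = -1-6·β' ≈ 0.416408 ∈ [-0.6, 0.6) ⇒ IN Λ
candidate 7: (m,n)=(11,12) → π∥ = 11+12·β ≈ 61.832816, π⊥ = 11+12·β' ≈ 8.167184 ∉ [-0.6, 0.6) ⇒ out
candidate 8: (m,n)=(1,0) → π∥ = 1+0·β ≈ 1.000000, π⊥ = 1+0·β' ≈ 1.000000 ∉ [-0.6, 0.6) ⇒ out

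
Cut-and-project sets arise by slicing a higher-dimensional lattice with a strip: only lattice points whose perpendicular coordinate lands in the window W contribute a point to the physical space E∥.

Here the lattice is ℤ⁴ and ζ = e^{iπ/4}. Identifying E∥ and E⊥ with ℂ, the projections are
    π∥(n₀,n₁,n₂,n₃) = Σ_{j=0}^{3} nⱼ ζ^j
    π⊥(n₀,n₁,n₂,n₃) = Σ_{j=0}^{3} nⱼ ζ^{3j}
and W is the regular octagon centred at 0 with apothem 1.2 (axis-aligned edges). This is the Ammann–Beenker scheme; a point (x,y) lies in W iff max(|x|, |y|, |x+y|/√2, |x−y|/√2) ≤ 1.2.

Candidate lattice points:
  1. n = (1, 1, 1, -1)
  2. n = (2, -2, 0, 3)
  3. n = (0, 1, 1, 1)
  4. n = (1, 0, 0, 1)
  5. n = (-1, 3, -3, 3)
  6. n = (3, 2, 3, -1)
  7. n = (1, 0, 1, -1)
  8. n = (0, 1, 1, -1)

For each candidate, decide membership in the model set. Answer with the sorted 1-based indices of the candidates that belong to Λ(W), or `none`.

1, 3

Internal map: ζ^{3j} for j=0..3 gives (1,0), (−√2/2,√2/2), (0,−1), (√2/2,√2/2).
candidate 1: n = (1, 1, 1, -1) → π⊥ ≈ (-0.41421, -1.00000); max(|x|,|y|,|x±y|/√2) = 1.00000 ≤ 1.2 ⇒ ∈ W
candidate 2: n = (2, -2, 0, 3) → π⊥ ≈ (+5.53553, +0.70711); max(|x|,|y|,|x±y|/√2) = 5.53553 > 1.2 ⇒ ∉ W
candidate 3: n = (0, 1, 1, 1) → π⊥ ≈ (+0.00000, +0.41421); max(|x|,|y|,|x±y|/√2) = 0.41421 ≤ 1.2 ⇒ ∈ W
candidate 4: n = (1, 0, 0, 1) → π⊥ ≈ (+1.70711, +0.70711); max(|x|,|y|,|x±y|/√2) = 1.70711 > 1.2 ⇒ ∉ W
candidate 5: n = (-1, 3, -3, 3) → π⊥ ≈ (-1.00000, +7.24264); max(|x|,|y|,|x±y|/√2) = 7.24264 > 1.2 ⇒ ∉ W
candidate 6: n = (3, 2, 3, -1) → π⊥ ≈ (+0.87868, -2.29289); max(|x|,|y|,|x±y|/√2) = 2.29289 > 1.2 ⇒ ∉ W
candidate 7: n = (1, 0, 1, -1) → π⊥ ≈ (+0.29289, -1.70711); max(|x|,|y|,|x±y|/√2) = 1.70711 > 1.2 ⇒ ∉ W
candidate 8: n = (0, 1, 1, -1) → π⊥ ≈ (-1.41421, -1.00000); max(|x|,|y|,|x±y|/√2) = 1.70711 > 1.2 ⇒ ∉ W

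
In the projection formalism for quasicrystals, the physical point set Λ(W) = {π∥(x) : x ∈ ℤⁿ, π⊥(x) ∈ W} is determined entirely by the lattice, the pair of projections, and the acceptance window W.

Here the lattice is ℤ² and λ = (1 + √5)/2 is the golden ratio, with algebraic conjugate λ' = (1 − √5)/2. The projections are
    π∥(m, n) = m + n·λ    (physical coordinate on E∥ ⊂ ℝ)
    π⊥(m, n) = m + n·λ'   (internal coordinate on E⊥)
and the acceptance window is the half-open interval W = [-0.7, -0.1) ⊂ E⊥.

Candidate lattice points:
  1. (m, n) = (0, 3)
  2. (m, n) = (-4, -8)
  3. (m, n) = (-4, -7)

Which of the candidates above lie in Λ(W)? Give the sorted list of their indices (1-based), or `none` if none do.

Numerically λ ≈ 1.6180 and λ' = −1/λ ≈ -0.6180.
candidate 1: (m,n)=(0,3) → π∥ = 0+3·λ ≈ 4.8541, π⊥ = 0+3·λ' ≈ -1.8541 ∉ [-0.7, -0.1) ⇒ out
candidate 2: (m,n)=(-4,-8) → π∥ = -4-8·λ ≈ -16.9443, π⊥ = -4-8·λ' ≈ 0.9443 ∉ [-0.7, -0.1) ⇒ out
candidate 3: (m,n)=(-4,-7) → π∥ = -4-7·λ ≈ -15.3262, π⊥ = -4-7·λ' ≈ 0.3262 ∉ [-0.7, -0.1) ⇒ out

none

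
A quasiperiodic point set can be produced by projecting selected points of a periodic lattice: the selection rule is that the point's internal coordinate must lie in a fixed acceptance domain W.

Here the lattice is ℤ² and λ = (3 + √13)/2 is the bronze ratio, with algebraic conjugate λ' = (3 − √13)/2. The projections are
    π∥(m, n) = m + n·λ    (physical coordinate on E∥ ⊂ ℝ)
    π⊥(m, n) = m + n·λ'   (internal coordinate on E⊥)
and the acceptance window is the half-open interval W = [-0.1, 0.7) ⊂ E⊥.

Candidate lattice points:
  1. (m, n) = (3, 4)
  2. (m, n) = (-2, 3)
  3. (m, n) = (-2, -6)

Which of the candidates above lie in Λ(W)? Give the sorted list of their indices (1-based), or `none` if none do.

none

Numerically λ ≈ 3.30278 and λ' = −1/λ ≈ -0.30278.
[1] lift (3,4): star map gives 1.78890; window check -0.1 ≤ 1.78890 < 0.7 is false → out
[2] lift (-2,3): star map gives -2.90833; window check -0.1 ≤ -2.90833 < 0.7 is false → out
[3] lift (-2,-6): star map gives -0.18335; window check -0.1 ≤ -0.18335 < 0.7 is false → out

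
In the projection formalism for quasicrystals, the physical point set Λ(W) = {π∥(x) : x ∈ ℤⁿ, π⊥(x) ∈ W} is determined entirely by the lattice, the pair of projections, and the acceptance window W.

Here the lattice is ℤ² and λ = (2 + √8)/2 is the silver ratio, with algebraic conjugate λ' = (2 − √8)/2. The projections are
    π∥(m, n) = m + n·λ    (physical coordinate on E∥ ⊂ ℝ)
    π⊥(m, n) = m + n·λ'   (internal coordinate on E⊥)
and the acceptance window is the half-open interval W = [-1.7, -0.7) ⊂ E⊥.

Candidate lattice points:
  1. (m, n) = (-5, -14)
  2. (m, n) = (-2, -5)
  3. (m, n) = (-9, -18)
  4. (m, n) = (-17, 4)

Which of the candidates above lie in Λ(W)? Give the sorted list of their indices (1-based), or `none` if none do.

Numerically λ ≈ 2.41421 and λ' = −1/λ ≈ -0.41421.
[1] lift (-5,-14): star map gives 0.79899; window check -1.7 ≤ 0.79899 < -0.7 is false → out
[2] lift (-2,-5): star map gives 0.07107; window check -1.7 ≤ 0.07107 < -0.7 is false → out
[3] lift (-9,-18): star map gives -1.54416; window check -1.7 ≤ -1.54416 < -0.7 is true → IN Λ
[4] lift (-17,4): star map gives -18.65685; window check -1.7 ≤ -18.65685 < -0.7 is false → out

3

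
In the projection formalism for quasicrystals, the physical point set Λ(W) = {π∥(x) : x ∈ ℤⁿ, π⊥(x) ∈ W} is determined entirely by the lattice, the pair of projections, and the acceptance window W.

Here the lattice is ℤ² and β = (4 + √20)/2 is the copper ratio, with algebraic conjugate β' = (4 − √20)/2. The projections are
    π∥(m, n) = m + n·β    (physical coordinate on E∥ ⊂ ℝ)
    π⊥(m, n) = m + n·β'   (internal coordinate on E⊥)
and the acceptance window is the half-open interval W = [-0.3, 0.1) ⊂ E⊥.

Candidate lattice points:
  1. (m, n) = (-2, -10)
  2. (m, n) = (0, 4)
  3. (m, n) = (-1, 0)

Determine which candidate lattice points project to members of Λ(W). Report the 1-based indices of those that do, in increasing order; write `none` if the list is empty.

none

Compute β' = (4−√20)/2 = -0.2361, so π⊥(m,n) = m -0.2361·n.
#1 (-2,-10): internal coord -2 + (-10)·β' = +0.3607; +0.3607 ∉ [-0.3, 0.1) → out
#2 (0,4): internal coord 0 + (4)·β' = -0.9443; -0.9443 ∉ [-0.3, 0.1) → out
#3 (-1,0): internal coord -1 + (0)·β' = -1.0000; -1.0000 ∉ [-0.3, 0.1) → out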